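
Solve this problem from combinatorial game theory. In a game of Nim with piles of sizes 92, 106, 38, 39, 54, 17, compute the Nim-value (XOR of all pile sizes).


We need the XOR (exclusive or) of all pile sizes.
After XOR-ing pile 1 (size 92): 0 XOR 92 = 92
After XOR-ing pile 2 (size 106): 92 XOR 106 = 54
After XOR-ing pile 3 (size 38): 54 XOR 38 = 16
After XOR-ing pile 4 (size 39): 16 XOR 39 = 55
After XOR-ing pile 5 (size 54): 55 XOR 54 = 1
After XOR-ing pile 6 (size 17): 1 XOR 17 = 16
The Nim-value of this position is 16.

16


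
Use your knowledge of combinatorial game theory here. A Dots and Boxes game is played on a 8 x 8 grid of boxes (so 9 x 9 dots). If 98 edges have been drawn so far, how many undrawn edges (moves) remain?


Grid: 8 x 8 boxes, i.e. 9 rows and 9 columns of dots.
Horizontal edges: (rows + 1) * cols = 9 * 8 = 72
Vertical edges: rows * (cols + 1) = 8 * 9 = 72
Total edges: 72 + 72 = 144
Edges drawn: 98
Remaining: 144 - 98 = 46

46


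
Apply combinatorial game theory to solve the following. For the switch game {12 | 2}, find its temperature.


The game is {12 | 2}, a switch {a | b} with numbers a > b.
Cooling {a | b} by t gives {a - t | b + t}, which stops being hot when a - t = b + t, i.e. at t = (a - b)/2. So the temperature of a switch is (a - b)/2.
Temperature = (Left option - Right option) / 2
= (12 - (2)) / 2
= 10 / 2
= 5

5


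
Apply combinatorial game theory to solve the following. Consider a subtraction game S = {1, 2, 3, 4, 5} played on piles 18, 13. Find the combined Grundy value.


Subtraction set: {1, 2, 3, 4, 5}
For this subtraction set, G(n) = n mod 6 (period = max + 1 = 6).
Pile 1 (size 18): G(18) = 18 mod 6 = 0
Pile 2 (size 13): G(13) = 13 mod 6 = 1
Total Grundy value = XOR of all: 0 XOR 1 = 1

1


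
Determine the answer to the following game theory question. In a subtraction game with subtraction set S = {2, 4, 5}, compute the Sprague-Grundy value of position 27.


The subtraction set is S = {2, 4, 5}.
G(k) = mex{ G(k - s) : s in S, s <= k }. We compute iteratively: G(0) = 0.
G(1) = mex({}) = 0
G(2) = mex({0}) = 1
G(3) = mex({0}) = 1
G(4) = mex({0, 1}) = 2
G(5) = mex({0, 1}) = 2
G(6) = mex({0, 1, 2}) = 3
G(7) = mex({1, 2}) = 0
G(8) = mex({1, 2, 3}) = 0
G(9) = mex({0, 2}) = 1
G(10) = mex({0, 2, 3}) = 1
G(11) = mex({0, 1, 3}) = 2
Observe that G(7)..G(11) = 0, 0, 1, 1, 2 repeats G(0)..G(4) = 0, 0, 1, 1, 2.
For k >= max(S) = 5, G(k) is determined by the previous 5 values G(k-5)..G(k-1); a window of 5 consecutive values has recurred shifted by 7, so by induction G(k + 7) = G(k) for all k >= 0: the sequence is periodic from the start with period 7.
One period: G(0..6) = 0, 0, 1, 1, 2, 2, 3.
27 mod 7 = 6, so G(27) = G(6) = 3.

3


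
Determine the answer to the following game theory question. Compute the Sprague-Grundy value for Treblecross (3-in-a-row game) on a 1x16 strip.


Treblecross: place X on empty cells; 3-in-a-row wins.
Playing within two cells of an existing X lets the opponent win at once, so sensible play treats the cells i-2..i+2 around each X as dead. The player left with no safe cell loses, so this is a normal-play take-away game on strips of safe cells.
Placing X at cell i (0-indexed) of a strip of k safe cells leaves independent strips of sizes max(0, i-2) and max(0, k-i-3). Hence G(k) = mex{ G(max(0,i-2)) XOR G(max(0,k-i-3)) : 0 <= i < k }, with G(0) = 0.
G(1): splits (0,0):0^0=0 -> mex({0}) = 1
G(2): splits (0,0):0^0=0 -> mex({0}) = 1
G(3): splits (0,0):0^0=0 -> mex({0}) = 1
G(4): splits (0,1):0^1=1 (0,0):0^0=0 -> mex({0, 1}) = 2
G(5): splits (0,2):0^1=1 (0,1):0^1=1 (0,0):0^0=0 -> mex({0, 1}) = 2
G(6) = mex({1}) = 0
G(7) = mex({0, 1, 2}) = 3
G(8) = mex({0, 1, 2}) = 3
G(9) = mex({0, 2}) = 1
G(10) = mex({0, 2, 3}) = 1
G(11) = mex({0, 3}) = 1
G(12) = mex({1, 3}) = 0
G(13) = mex({0, 1, 2, 3}) = 4
G(14) = mex({0, 1, 2}) = 3
G(15) = mex({0, 1, 2}) = 3
G(16) = mex({0, 1, 2, 4}) = 3
Therefore G(16) = 3.

3


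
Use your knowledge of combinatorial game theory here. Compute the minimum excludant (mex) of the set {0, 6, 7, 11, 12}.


Set = {0, 6, 7, 11, 12}
0 is in the set.
1 is NOT in the set. This is the mex.
mex = 1

1


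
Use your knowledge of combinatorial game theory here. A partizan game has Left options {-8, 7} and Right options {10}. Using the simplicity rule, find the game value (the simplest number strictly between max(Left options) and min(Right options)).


Left options: {-8, 7}, max = 7
Right options: {10}, min = 10
All options are numbers and max(Left) < min(Right), so by the simplicity theorem the value is the simplest (earliest-born) number strictly between 7 and 10.
Integers 8 through 9 all lie strictly between 7 and 10.
Among integers, the simplest (lowest birthday = smallest |n|; 0 is born on day 0, +-n on day n) is 8.
No non-integer in the interval can be simpler: if x is a non-integer in the interval, then floor(x) or ceil(x) also lies in the interval (the interval contains an integer), and both are proper prefixes of x's sign expansion, i.e. born earlier. So the game value is 8.
Game value = 8

8


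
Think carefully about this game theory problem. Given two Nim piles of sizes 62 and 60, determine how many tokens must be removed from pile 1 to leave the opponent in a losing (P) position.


Piles: 62 and 60
Current XOR: 62 XOR 60 = 2 (non-zero, so this is an N-position).
To make the XOR zero, we need to find a move that balances the piles.
For pile 1 (size 62): target = 62 XOR 2 = 60
We reduce pile 1 from 62 to 60.
Tokens removed: 62 - 60 = 2
Verification: 60 XOR 60 = 0

2


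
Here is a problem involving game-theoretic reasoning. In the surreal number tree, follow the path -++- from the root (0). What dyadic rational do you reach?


Sign expansion: -++-
Rule: track bounds (lo, hi), initially (-inf, +inf). On '+', the current value becomes lo and we move to the simplest number in (value, hi): value + 1 if hi = +inf, otherwise the midpoint (value + hi)/2. On '-', the current value becomes hi and we move to value - 1 if lo = -inf, otherwise the midpoint (lo + value)/2.
Start at 0.
Step 1: sign = -, move left. Bounds: (-inf, 0). Value = -1
Step 2: sign = +, move right. Bounds: (-1, 0). Value = -1/2
Step 3: sign = +, move right. Bounds: (-1/2, 0). Value = -1/4
Step 4: sign = -, move left. Bounds: (-1/2, -1/4). Value = -3/8
The surreal number with sign expansion -++- is -3/8.

-3/8


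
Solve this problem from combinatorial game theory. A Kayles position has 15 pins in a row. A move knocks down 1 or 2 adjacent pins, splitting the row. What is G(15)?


Kayles: a move removes 1 or 2 adjacent pins from a contiguous row.
Removing pins from a row of k leaves two independent rows (a, b) with a + b = k - 1 (one pin) or a + b = k - 2 (two pins); an end removal gives a = 0.
By Sprague-Grundy, G(k) = mex{ G(a) XOR G(b) } over all these splits. G(0) = 0.
G(1): splits (0,0):0^0=0 -> mex({0}) = 1
G(2): splits (0,1):0^1=1 (0,0):0^0=0 -> mex({0, 1}) = 2
G(3): splits (0,2):0^2=2 (1,1):1^1=0 (0,1):0^1=1 -> mex({0, 1, 2}) = 3
G(4): splits (0,3):0^3=3 (1,2):1^2=3 (0,2):0^2=2 (1,1):1^1=0 -> mex({0, 2, 3}) = 1
G(5): splits (0,4):0^1=1 (1,3):1^3=2 (2,2):2^2=0 (0,3):0^3=3 (1,2):1^2=3 -> mex({0, 1, 2, 3}) = 4
G(6) = mex({0, 1, 2, 4}) = 3
G(7) = mex({0, 1, 3, 4, 5}) = 2
G(8) = mex({0, 2, 3, 5, 6}) = 1
G(9) = mex({0, 1, 2, 3, 6, 7}) = 4
G(10) = mex({0, 1, 3, 4, 5, 7}) = 2
G(11) = mex({0, 1, 2, 3, 4, 5}) = 6
G(12) = mex({0, 1, 2, 3, 5, 6, 7}) = 4
G(13) = mex({0, 2, 3, 4, 6, 7}) = 1
G(14) = mex({0, 1, 4, 5, 6, 7}) = 2
G(15) = mex({0, 1, 2, 3, 4, 5, 6}) = 7
Therefore G(15) = 7.

7


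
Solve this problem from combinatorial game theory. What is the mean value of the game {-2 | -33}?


Game = {-2 | -33}, a switch {a | b} with numbers a > b.
Its thermograph has left wall a - t and right wall b + t, which meet at t = (a - b)/2, where both equal (a + b)/2. So the mast (mean value) is at (a + b)/2.
Mean = (-2 + (-33))/2 = -35/2 = -35/2

-35/2


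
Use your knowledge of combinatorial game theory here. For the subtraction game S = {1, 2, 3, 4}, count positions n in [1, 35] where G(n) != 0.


Subtraction set S = {1, 2, 3, 4}, so G(n) = n mod 5.
G(n) = 0 when n is a multiple of 5.
Multiples of 5 in [1, 35]: 7
N-positions (nonzero Grundy) = 35 - 7 = 28

28


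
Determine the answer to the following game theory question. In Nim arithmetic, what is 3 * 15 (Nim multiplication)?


Nim multiplication is bilinear over XOR: (u XOR v) * w = (u*w) XOR (v*w).
So we split each operand into its bit components and XOR the pairwise Nim products.
3 = 1 + 2 (as XOR of powers of 2).
15 = 1 + 2 + 4 + 8 (as XOR of powers of 2).
Using the standard Nim-product table on single bits:
  2*2 = 3,   2*4 = 8,   2*8 = 12,
  4*4 = 6,   4*8 = 11,  8*8 = 13,
and  1*x = x (identity), k*l = l*k (commutative).
Pairwise Nim products:
  1 * 1 = 1
  1 * 2 = 2
  1 * 4 = 4
  1 * 8 = 8
  2 * 1 = 2
  2 * 2 = 3
  2 * 4 = 8
  2 * 8 = 12
XOR them: 1 XOR 2 XOR 4 XOR 8 XOR 2 XOR 3 XOR 8 XOR 12 = 10.
Result: 3 * 15 = 10 (in Nim).

10


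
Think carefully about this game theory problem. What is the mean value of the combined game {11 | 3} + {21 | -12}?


G1 = {11 | 3}, G2 = {21 | -12}
Each is a switch {a | b} with numbers a > b; its mean value is (a + b)/2, and mean value is additive over game sums: m(G1 + G2) = m(G1) + m(G2).
Mean of G1 = (11 + (3))/2 = 14/2 = 7
Mean of G2 = (21 + (-12))/2 = 9/2 = 9/2
Mean of G1 + G2 = 7 + 9/2 = 23/2

23/2


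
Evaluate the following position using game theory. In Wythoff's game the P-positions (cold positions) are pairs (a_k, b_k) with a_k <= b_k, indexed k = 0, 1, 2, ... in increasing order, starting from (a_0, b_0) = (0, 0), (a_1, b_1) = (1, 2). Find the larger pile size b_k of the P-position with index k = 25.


By Wythoff's theorem, a_k = floor(k * phi) and b_k = floor(k * phi^2) = a_k + k, where phi = (1 + sqrt(5))/2 is the golden ratio.
phi = (1 + sqrt(5))/2 = 1.618034
phi^2 = phi + 1 = 2.618034
k = 25
k * phi^2 = 25 * 2.618034 = 65.450850
b_25 = floor(k * phi^2) = 65 (check: a_25 + k = 40 + 25 = 65)

65


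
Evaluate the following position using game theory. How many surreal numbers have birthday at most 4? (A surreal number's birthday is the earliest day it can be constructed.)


Day 0: {|} = 0 is born. Count = 1.
Day n: the number of surreal numbers born by day n is 2^(n+1) - 1.
By day 0: 2^1 - 1 = 1
By day 1: 2^2 - 1 = 3
By day 2: 2^3 - 1 = 7
By day 3: 2^4 - 1 = 15
By day 4: 2^5 - 1 = 31
By day 4: 31 surreal numbers.

31


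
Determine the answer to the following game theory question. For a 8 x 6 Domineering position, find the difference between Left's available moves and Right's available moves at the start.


Board is 8 x 6 (rows x cols).
Left (vertical) placements: (rows-1) * cols = 7 * 6 = 42
Right (horizontal) placements: rows * (cols-1) = 8 * 5 = 40
Advantage = Left - Right = 42 - 40 = 2

2


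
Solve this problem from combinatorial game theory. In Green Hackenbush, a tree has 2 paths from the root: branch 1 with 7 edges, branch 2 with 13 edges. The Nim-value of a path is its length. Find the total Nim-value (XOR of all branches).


The tree has 2 branches from the ground vertex.
In Green Hackenbush, the Nim-value of a simple path of length k is k.
Branch 1: length 7, Nim-value = 7
Branch 2: length 13, Nim-value = 13
Total Nim-value = XOR of all branch values:
0 XOR 7 = 7
7 XOR 13 = 10
Nim-value of the tree = 10

10


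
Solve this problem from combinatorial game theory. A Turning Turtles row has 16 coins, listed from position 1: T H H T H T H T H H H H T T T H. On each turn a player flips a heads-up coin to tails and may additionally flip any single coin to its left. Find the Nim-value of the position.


Coins: T H H T H T H T H H H H T T T H
Key fact: a single head at position k behaves exactly like a Nim heap of size k (turning it to T and optionally flipping a coin at j < k corresponds to moving the heap from k to j, or to 0), and heads combine as a disjunctive sum (two heads at the same place would cancel, matching j XOR j = 0). So the Nim-value is the XOR of the 1-indexed positions of the heads.
Face-up positions (1-indexed): [2, 3, 5, 7, 9, 10, 11, 12, 16]
XOR 0 with 2: 0 XOR 2 = 2
XOR 2 with 3: 2 XOR 3 = 1
XOR 1 with 5: 1 XOR 5 = 4
XOR 4 with 7: 4 XOR 7 = 3
XOR 3 with 9: 3 XOR 9 = 10
XOR 10 with 10: 10 XOR 10 = 0
XOR 0 with 11: 0 XOR 11 = 11
XOR 11 with 12: 11 XOR 12 = 7
XOR 7 with 16: 7 XOR 16 = 23
Nim-value = 23

23


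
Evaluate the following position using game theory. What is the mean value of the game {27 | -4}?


Game = {27 | -4}, a switch {a | b} with numbers a > b.
Its thermograph has left wall a - t and right wall b + t, which meet at t = (a - b)/2, where both equal (a + b)/2. So the mast (mean value) is at (a + b)/2.
Mean = (27 + (-4))/2 = 23/2 = 23/2

23/2


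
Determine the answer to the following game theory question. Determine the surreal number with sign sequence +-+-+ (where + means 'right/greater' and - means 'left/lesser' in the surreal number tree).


Sign expansion: +-+-+
Rule: track bounds (lo, hi), initially (-inf, +inf). On '+', the current value becomes lo and we move to the simplest number in (value, hi): value + 1 if hi = +inf, otherwise the midpoint (value + hi)/2. On '-', the current value becomes hi and we move to value - 1 if lo = -inf, otherwise the midpoint (lo + value)/2.
Start at 0.
Step 1: sign = +, move right. Bounds: (0, +inf). Value = 1
Step 2: sign = -, move left. Bounds: (0, 1). Value = 1/2
Step 3: sign = +, move right. Bounds: (1/2, 1). Value = 3/4
Step 4: sign = -, move left. Bounds: (1/2, 3/4). Value = 5/8
Step 5: sign = +, move right. Bounds: (5/8, 3/4). Value = 11/16
The surreal number with sign expansion +-+-+ is 11/16.

11/16


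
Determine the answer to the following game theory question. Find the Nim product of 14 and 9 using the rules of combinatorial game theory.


Nim multiplication is bilinear over XOR: (u XOR v) * w = (u*w) XOR (v*w).
So we split each operand into its bit components and XOR the pairwise Nim products.
14 = 2 + 4 + 8 (as XOR of powers of 2).
9 = 1 + 8 (as XOR of powers of 2).
Using the standard Nim-product table on single bits:
  2*2 = 3,   2*4 = 8,   2*8 = 12,
  4*4 = 6,   4*8 = 11,  8*8 = 13,
and  1*x = x (identity), k*l = l*k (commutative).
Pairwise Nim products:
  2 * 1 = 2
  2 * 8 = 12
  4 * 1 = 4
  4 * 8 = 11
  8 * 1 = 8
  8 * 8 = 13
XOR them: 2 XOR 12 XOR 4 XOR 11 XOR 8 XOR 13 = 4.
Result: 14 * 9 = 4 (in Nim).

4


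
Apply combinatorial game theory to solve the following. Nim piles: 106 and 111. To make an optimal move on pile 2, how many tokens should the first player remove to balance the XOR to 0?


Piles: 106 and 111
Current XOR: 106 XOR 111 = 5 (non-zero, so this is an N-position).
To make the XOR zero, we need to find a move that balances the piles.
For pile 2 (size 111): target = 111 XOR 5 = 106
We reduce pile 2 from 111 to 106.
Tokens removed: 111 - 106 = 5
Verification: 106 XOR 106 = 0

5


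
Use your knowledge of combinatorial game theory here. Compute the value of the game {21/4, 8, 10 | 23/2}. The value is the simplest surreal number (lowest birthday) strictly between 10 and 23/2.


Left options: {21/4, 8, 10}, max = 10
Right options: {23/2}, min = 23/2
All options are numbers and max(Left) < min(Right), so by the simplicity theorem the value is the simplest (earliest-born) number strictly between 10 and 23/2.
The only integer strictly between 10 and 23/2 is 11.
No non-integer in the interval can be simpler: if x is a non-integer in the interval, then floor(x) or ceil(x) also lies in the interval (the interval contains an integer), and both are proper prefixes of x's sign expansion, i.e. born earlier. So the game value is 11.
Game value = 11

11


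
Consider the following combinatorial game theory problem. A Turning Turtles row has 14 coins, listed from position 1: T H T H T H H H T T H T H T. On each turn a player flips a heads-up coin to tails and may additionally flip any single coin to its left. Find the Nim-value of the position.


Coins: T H T H T H H H T T H T H T
Key fact: a single head at position k behaves exactly like a Nim heap of size k (turning it to T and optionally flipping a coin at j < k corresponds to moving the heap from k to j, or to 0), and heads combine as a disjunctive sum (two heads at the same place would cancel, matching j XOR j = 0). So the Nim-value is the XOR of the 1-indexed positions of the heads.
Face-up positions (1-indexed): [2, 4, 6, 7, 8, 11, 13]
XOR 0 with 2: 0 XOR 2 = 2
XOR 2 with 4: 2 XOR 4 = 6
XOR 6 with 6: 6 XOR 6 = 0
XOR 0 with 7: 0 XOR 7 = 7
XOR 7 with 8: 7 XOR 8 = 15
XOR 15 with 11: 15 XOR 11 = 4
XOR 4 with 13: 4 XOR 13 = 9
Nim-value = 9

9


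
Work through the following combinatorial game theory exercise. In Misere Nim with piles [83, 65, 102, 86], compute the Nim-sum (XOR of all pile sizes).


We need the XOR (exclusive or) of all pile sizes.
After XOR-ing pile 1 (size 83): 0 XOR 83 = 83
After XOR-ing pile 2 (size 65): 83 XOR 65 = 18
After XOR-ing pile 3 (size 102): 18 XOR 102 = 116
After XOR-ing pile 4 (size 86): 116 XOR 86 = 34
The Nim-value of this position is 34.

34


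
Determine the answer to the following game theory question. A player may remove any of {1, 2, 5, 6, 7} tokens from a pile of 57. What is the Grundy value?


The subtraction set is S = {1, 2, 5, 6, 7}.
G(k) = mex{ G(k - s) : s in S, s <= k }. We compute iteratively: G(0) = 0.
G(1) = mex({0}) = 1
G(2) = mex({0, 1}) = 2
G(3) = mex({1, 2}) = 0
G(4) = mex({0, 2}) = 1
G(5) = mex({0, 1}) = 2
G(6) = mex({0, 1, 2}) = 3
G(7) = mex({0, 1, 2, 3}) = 4
G(8) = mex({0, 1, 2, 3, 4}) = 5
G(9) = mex({0, 1, 2, 4, 5}) = 3
G(10) = mex({0, 1, 2, 3, 5}) = 4
G(11) = mex({1, 2, 3, 4}) = 0
G(12) = mex({0, 2, 3, 4}) = 1
G(13) = mex({0, 1, 3, 4, 5}) = 2
G(14) = mex({1, 2, 3, 4, 5}) = 0
G(15) = mex({0, 2, 3, 4, 5}) = 1
G(16) = mex({0, 1, 3, 4}) = 2
G(17) = mex({0, 1, 2, 4}) = 3
Observe that G(11)..G(17) = 0, 1, 2, 0, 1, 2, 3 repeats G(0)..G(6) = 0, 1, 2, 0, 1, 2, 3.
For k >= max(S) = 7, G(k) is determined by the previous 7 values G(k-7)..G(k-1); a window of 7 consecutive values has recurred shifted by 11, so by induction G(k + 11) = G(k) for all k >= 0: the sequence is periodic from the start with period 11.
One period: G(0..10) = 0, 1, 2, 0, 1, 2, 3, 4, 5, 3, 4.
57 mod 11 = 2, so G(57) = G(2) = 2.

2


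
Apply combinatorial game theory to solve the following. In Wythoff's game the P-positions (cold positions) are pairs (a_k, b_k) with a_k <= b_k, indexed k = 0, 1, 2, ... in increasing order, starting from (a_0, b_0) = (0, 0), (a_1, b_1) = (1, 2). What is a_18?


By Wythoff's theorem, a_k = floor(k * phi) and b_k = floor(k * phi^2) = a_k + k, where phi = (1 + sqrt(5))/2 is the golden ratio.
phi = (1 + sqrt(5))/2 = 1.618034
k = 18
k * phi = 18 * 1.618034 = 29.124612
a_18 = floor(k * phi) = 29

29


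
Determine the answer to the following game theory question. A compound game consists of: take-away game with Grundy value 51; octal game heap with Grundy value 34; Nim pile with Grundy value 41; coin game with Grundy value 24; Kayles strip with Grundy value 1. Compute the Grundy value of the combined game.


By the Sprague-Grundy theorem, the Grundy value of a sum of games is the XOR of individual Grundy values.
take-away game: Grundy value = 51. Running XOR: 0 XOR 51 = 51
octal game heap: Grundy value = 34. Running XOR: 51 XOR 34 = 17
Nim pile: Grundy value = 41. Running XOR: 17 XOR 41 = 56
coin game: Grundy value = 24. Running XOR: 56 XOR 24 = 32
Kayles strip: Grundy value = 1. Running XOR: 32 XOR 1 = 33
The combined Grundy value is 33.

33


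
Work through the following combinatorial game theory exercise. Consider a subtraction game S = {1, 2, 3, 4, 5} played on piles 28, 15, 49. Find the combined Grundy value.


Subtraction set: {1, 2, 3, 4, 5}
For this subtraction set, G(n) = n mod 6 (period = max + 1 = 6).
Pile 1 (size 28): G(28) = 28 mod 6 = 4
Pile 2 (size 15): G(15) = 15 mod 6 = 3
Pile 3 (size 49): G(49) = 49 mod 6 = 1
Total Grundy value = XOR of all: 4 XOR 3 XOR 1 = 6

6


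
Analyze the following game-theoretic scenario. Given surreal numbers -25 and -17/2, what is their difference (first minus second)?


x = -25, y = -17/2
Converting to common denominator: 2
x = -50/2, y = -17/2
x - y = -25 - -17/2 = -33/2

-33/2


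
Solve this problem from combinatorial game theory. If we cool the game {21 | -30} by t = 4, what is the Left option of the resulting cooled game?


Original game: {21 | -30} (a switch {a | b} with a > b).
Cooling by t (for t below the temperature (a - b)/2 = 51/2) taxes each move by t: {a | b} cooled by t is {a - t | b + t}.
Cooling amount: t = 4
Cooled Left option: 21 - 4 = 17
Cooled Right option: -30 + 4 = -26
Cooled game: {17 | -26}
Left option = 17

17


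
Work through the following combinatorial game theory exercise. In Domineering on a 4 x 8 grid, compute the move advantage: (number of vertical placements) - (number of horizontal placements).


Board is 4 x 8 (rows x cols).
Left (vertical) placements: (rows-1) * cols = 3 * 8 = 24
Right (horizontal) placements: rows * (cols-1) = 4 * 7 = 28
Advantage = Left - Right = 24 - 28 = -4

-4


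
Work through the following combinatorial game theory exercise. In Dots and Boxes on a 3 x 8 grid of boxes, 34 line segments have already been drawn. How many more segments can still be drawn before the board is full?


Grid: 3 x 8 boxes, i.e. 4 rows and 9 columns of dots.
Horizontal edges: (rows + 1) * cols = 4 * 8 = 32
Vertical edges: rows * (cols + 1) = 3 * 9 = 27
Total edges: 32 + 27 = 59
Edges drawn: 34
Remaining: 59 - 34 = 25

25


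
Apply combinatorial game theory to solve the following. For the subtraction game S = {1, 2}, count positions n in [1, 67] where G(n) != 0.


Subtraction set S = {1, 2}, so G(n) = n mod 3.
G(n) = 0 when n is a multiple of 3.
Multiples of 3 in [1, 67]: 22
N-positions (nonzero Grundy) = 67 - 22 = 45

45


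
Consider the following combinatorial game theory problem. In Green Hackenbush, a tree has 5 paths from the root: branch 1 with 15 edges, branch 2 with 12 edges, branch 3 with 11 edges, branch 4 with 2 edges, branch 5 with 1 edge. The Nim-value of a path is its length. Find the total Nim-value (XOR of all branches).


The tree has 5 branches from the ground vertex.
In Green Hackenbush, the Nim-value of a simple path of length k is k.
Branch 1: length 15, Nim-value = 15
Branch 2: length 12, Nim-value = 12
Branch 3: length 11, Nim-value = 11
Branch 4: length 2, Nim-value = 2
Branch 5: length 1, Nim-value = 1
Total Nim-value = XOR of all branch values:
0 XOR 15 = 15
15 XOR 12 = 3
3 XOR 11 = 8
8 XOR 2 = 10
10 XOR 1 = 11
Nim-value of the tree = 11

11


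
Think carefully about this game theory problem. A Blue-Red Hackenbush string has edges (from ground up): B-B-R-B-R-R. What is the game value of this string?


Edges (from ground): B-B-R-B-R-R
By Berlekamp's sign-expansion rule, a Blue-Red Hackenbush stalk has the value of the surreal number whose sign sequence is the edge sequence with B -> + and R -> -.
Sign sequence: ++-+--
Trace the sign expansion in the surreal number tree, starting from 0:
Edge 1: B (sign +) -> bounds (0, +inf), value = 1
Edge 2: B (sign +) -> bounds (1, +inf), value = 2
Edge 3: R (sign -) -> bounds (1, 2), value = 3/2
Edge 4: B (sign +) -> bounds (3/2, 2), value = 7/4
Edge 5: R (sign -) -> bounds (3/2, 7/4), value = 13/8
Edge 6: R (sign -) -> bounds (3/2, 13/8), value = 25/16
Game value = 25/16

25/16


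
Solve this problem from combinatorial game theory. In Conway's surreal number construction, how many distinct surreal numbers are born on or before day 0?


Day 0: {|} = 0 is born. Count = 1.
Day n: the number of surreal numbers born by day n is 2^(n+1) - 1.
By day 0: 2^1 - 1 = 1
By day 0: 1 surreal numbers.

1


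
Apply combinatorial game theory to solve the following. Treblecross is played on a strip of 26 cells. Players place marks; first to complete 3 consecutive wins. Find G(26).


Treblecross: place X on empty cells; 3-in-a-row wins.
Playing within two cells of an existing X lets the opponent win at once, so sensible play treats the cells i-2..i+2 around each X as dead. The player left with no safe cell loses, so this is a normal-play take-away game on strips of safe cells.
Placing X at cell i (0-indexed) of a strip of k safe cells leaves independent strips of sizes max(0, i-2) and max(0, k-i-3). Hence G(k) = mex{ G(max(0,i-2)) XOR G(max(0,k-i-3)) : 0 <= i < k }, with G(0) = 0.
G(1): splits (0,0):0^0=0 -> mex({0}) = 1
G(2): splits (0,0):0^0=0 -> mex({0}) = 1
G(3): splits (0,0):0^0=0 -> mex({0}) = 1
G(4): splits (0,1):0^1=1 (0,0):0^0=0 -> mex({0, 1}) = 2
G(5): splits (0,2):0^1=1 (0,1):0^1=1 (0,0):0^0=0 -> mex({0, 1}) = 2
G(6) = mex({1}) = 0
G(7) = mex({0, 1, 2}) = 3
G(8) = mex({0, 1, 2}) = 3
G(9) = mex({0, 2}) = 1
G(10) = mex({0, 2, 3}) = 1
G(11) = mex({0, 3}) = 1
G(12) = mex({1, 3}) = 0
G(13) = mex({0, 1, 2, 3}) = 4
G(14) = mex({0, 1, 2}) = 3
G(15) = mex({0, 1, 2}) = 3
G(16) = mex({0, 1, 2, 4}) = 3
G(17) = mex({0, 1, 3, 4}) = 2
G(18) = mex({0, 1, 3, 4}) = 2
G(19) = mex({0, 1, 3, 5}) = 2
G(20) = mex({0, 1, 2, 3, 5}) = 4
G(21) = mex({0, 1, 2, 3, 5}) = 4
G(22) = mex({1, 2, 6}) = 0
G(23) = mex({0, 1, 2, 3, 4, 6}) = 5
G(24) = mex({0, 1, 2, 3, 4}) = 5
G(25) = mex({0, 1, 3, 4, 7}) = 2
G(26) = mex({0, 1, 3, 4, 5, 7}) = 2
Therefore G(26) = 2.

2


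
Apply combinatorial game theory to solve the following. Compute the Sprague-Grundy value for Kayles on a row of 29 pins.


Kayles: a move removes 1 or 2 adjacent pins from a contiguous row.
Removing pins from a row of k leaves two independent rows (a, b) with a + b = k - 1 (one pin) or a + b = k - 2 (two pins); an end removal gives a = 0.
By Sprague-Grundy, G(k) = mex{ G(a) XOR G(b) } over all these splits. G(0) = 0.
G(1): splits (0,0):0^0=0 -> mex({0}) = 1
G(2): splits (0,1):0^1=1 (0,0):0^0=0 -> mex({0, 1}) = 2
G(3): splits (0,2):0^2=2 (1,1):1^1=0 (0,1):0^1=1 -> mex({0, 1, 2}) = 3
G(4): splits (0,3):0^3=3 (1,2):1^2=3 (0,2):0^2=2 (1,1):1^1=0 -> mex({0, 2, 3}) = 1
G(5): splits (0,4):0^1=1 (1,3):1^3=2 (2,2):2^2=0 (0,3):0^3=3 (1,2):1^2=3 -> mex({0, 1, 2, 3}) = 4
G(6) = mex({0, 1, 2, 4}) = 3
G(7) = mex({0, 1, 3, 4, 5}) = 2
G(8) = mex({0, 2, 3, 5, 6}) = 1
G(9) = mex({0, 1, 2, 3, 6, 7}) = 4
G(10) = mex({0, 1, 3, 4, 5, 7}) = 2
G(11) = mex({0, 1, 2, 3, 4, 5}) = 6
G(12) = mex({0, 1, 2, 3, 5, 6, 7}) = 4
G(13) = mex({0, 2, 3, 4, 6, 7}) = 1
G(14) = mex({0, 1, 4, 5, 6, 7}) = 2
G(15) = mex({0, 1, 2, 3, 4, 5, 6}) = 7
G(16) = mex({0, 2, 3, 5, 6, 7}) = 1
G(17) = mex({0, 1, 2, 3, 5, 6, 7}) = 4
G(18) = mex({0, 1, 2, 4, 5, 6}) = 3
G(19) = mex({0, 1, 3, 4, 5, 7}) = 2
G(20) = mex({0, 2, 3, 4, 5, 6, 7}) = 1
G(21) = mex({0, 1, 2, 3, 5, 6, 7}) = 4
G(22) = mex({0, 1, 2, 3, 4, 5, 7}) = 6
G(23) = mex({0, 1, 2, 3, 4, 5, 6}) = 7
G(24) = mex({0, 1, 2, 3, 5, 6, 7}) = 4
G(25) = mex({0, 2, 3, 4, 6, 7}) = 1
G(26) = mex({0, 1, 3, 4, 5, 6, 7}) = 2
G(27) = mex({0, 1, 2, 3, 4, 5, 6, 7}) = 8
G(28) = mex({0, 1, 2, 3, 4, 6, 7, 8}) = 5
G(29) = mex({0, 1, 2, 3, 5, 6, 7, 8, 9}) = 4
Therefore G(29) = 4.

4


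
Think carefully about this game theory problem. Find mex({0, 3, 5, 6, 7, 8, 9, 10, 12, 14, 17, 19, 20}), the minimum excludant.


Set = {0, 3, 5, 6, 7, 8, 9, 10, 12, 14, 17, 19, 20}
0 is in the set.
1 is NOT in the set. This is the mex.
mex = 1

1


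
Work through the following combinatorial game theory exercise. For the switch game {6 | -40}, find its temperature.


The game is {6 | -40}, a switch {a | b} with numbers a > b.
Cooling {a | b} by t gives {a - t | b + t}, which stops being hot when a - t = b + t, i.e. at t = (a - b)/2. So the temperature of a switch is (a - b)/2.
Temperature = (Left option - Right option) / 2
= (6 - (-40)) / 2
= 46 / 2
= 23

23


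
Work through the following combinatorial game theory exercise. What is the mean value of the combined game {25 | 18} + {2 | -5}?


G1 = {25 | 18}, G2 = {2 | -5}
Each is a switch {a | b} with numbers a > b; its mean value is (a + b)/2, and mean value is additive over game sums: m(G1 + G2) = m(G1) + m(G2).
Mean of G1 = (25 + (18))/2 = 43/2 = 43/2
Mean of G2 = (2 + (-5))/2 = -3/2 = -3/2
Mean of G1 + G2 = 43/2 + -3/2 = 20

20


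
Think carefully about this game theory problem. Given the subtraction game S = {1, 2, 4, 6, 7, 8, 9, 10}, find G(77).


The subtraction set is S = {1, 2, 4, 6, 7, 8, 9, 10}.
G(k) = mex{ G(k - s) : s in S, s <= k }. We compute iteratively: G(0) = 0.
G(1) = mex({0}) = 1
G(2) = mex({0, 1}) = 2
G(3) = mex({1, 2}) = 0
G(4) = mex({0, 2}) = 1
G(5) = mex({0, 1}) = 2
G(6) = mex({0, 1, 2}) = 3
G(7) = mex({0, 1, 2, 3}) = 4
G(8) = mex({0, 1, 2, 3, 4}) = 5
G(9) = mex({0, 1, 2, 4, 5}) = 3
G(10) = mex({0, 1, 2, 3, 5}) = 4
G(11) = mex({0, 1, 2, 3, 4}) = 5
G(12) = mex({0, 1, 2, 3, 4, 5}) = 6
G(13) = mex({0, 1, 2, 3, 4, 5, 6}) = 7
G(14) = mex({1, 2, 3, 4, 5, 6, 7}) = 0
G(15) = mex({0, 2, 3, 4, 5, 7}) = 1
G(16) = mex({0, 1, 3, 4, 5, 6}) = 2
G(17) = mex({1, 2, 3, 4, 5, 7}) = 0
G(18) = mex({0, 2, 3, 4, 5, 6}) = 1
G(19) = mex({0, 1, 3, 4, 5, 6, 7}) = 2
G(20) = mex({0, 1, 2, 4, 5, 6, 7}) = 3
G(21) = mex({0, 1, 2, 3, 5, 6, 7}) = 4
G(22) = mex({0, 1, 2, 3, 4, 6, 7}) = 5
G(23) = mex({0, 1, 2, 4, 5, 7}) = 3
Observe that G(14)..G(23) = 0, 1, 2, 0, 1, 2, 3, 4, 5, 3 repeats G(0)..G(9) = 0, 1, 2, 0, 1, 2, 3, 4, 5, 3.
For k >= max(S) = 10, G(k) is determined by the previous 10 values G(k-10)..G(k-1); a window of 10 consecutive values has recurred shifted by 14, so by induction G(k + 14) = G(k) for all k >= 0: the sequence is periodic from the start with period 14.
One period: G(0..13) = 0, 1, 2, 0, 1, 2, 3, 4, 5, 3, 4, 5, 6, 7.
77 mod 14 = 7, so G(77) = G(7) = 4.

4


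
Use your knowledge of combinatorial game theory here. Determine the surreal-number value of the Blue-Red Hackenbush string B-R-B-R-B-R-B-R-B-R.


Edges (from ground): B-R-B-R-B-R-B-R-B-R
By Berlekamp's sign-expansion rule, a Blue-Red Hackenbush stalk has the value of the surreal number whose sign sequence is the edge sequence with B -> + and R -> -.
Sign sequence: +-+-+-+-+-
Trace the sign expansion in the surreal number tree, starting from 0:
Edge 1: B (sign +) -> bounds (0, +inf), value = 1
Edge 2: R (sign -) -> bounds (0, 1), value = 1/2
Edge 3: B (sign +) -> bounds (1/2, 1), value = 3/4
Edge 4: R (sign -) -> bounds (1/2, 3/4), value = 5/8
Edge 5: B (sign +) -> bounds (5/8, 3/4), value = 11/16
Edge 6: R (sign -) -> bounds (5/8, 11/16), value = 21/32
Edge 7: B (sign +) -> bounds (21/32, 11/16), value = 43/64
Edge 8: R (sign -) -> bounds (21/32, 43/64), value = 85/128
Edge 9: B (sign +) -> bounds (85/128, 43/64), value = 171/256
Edge 10: R (sign -) -> bounds (85/128, 171/256), value = 341/512
Game value = 341/512

341/512


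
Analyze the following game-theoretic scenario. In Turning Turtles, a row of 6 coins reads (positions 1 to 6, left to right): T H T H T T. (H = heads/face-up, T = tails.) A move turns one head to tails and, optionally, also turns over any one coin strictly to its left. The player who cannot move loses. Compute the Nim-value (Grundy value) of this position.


Coins: T H T H T T
Key fact: a single head at position k behaves exactly like a Nim heap of size k (turning it to T and optionally flipping a coin at j < k corresponds to moving the heap from k to j, or to 0), and heads combine as a disjunctive sum (two heads at the same place would cancel, matching j XOR j = 0). So the Nim-value is the XOR of the 1-indexed positions of the heads.
Face-up positions (1-indexed): [2, 4]
XOR 0 with 2: 0 XOR 2 = 2
XOR 2 with 4: 2 XOR 4 = 6
Nim-value = 6

6


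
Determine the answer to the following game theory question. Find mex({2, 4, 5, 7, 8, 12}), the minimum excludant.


Set = {2, 4, 5, 7, 8, 12}
0 is NOT in the set. This is the mex.
mex = 0

0


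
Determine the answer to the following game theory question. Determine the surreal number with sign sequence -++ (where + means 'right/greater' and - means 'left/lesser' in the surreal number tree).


Sign expansion: -++
Rule: track bounds (lo, hi), initially (-inf, +inf). On '+', the current value becomes lo and we move to the simplest number in (value, hi): value + 1 if hi = +inf, otherwise the midpoint (value + hi)/2. On '-', the current value becomes hi and we move to value - 1 if lo = -inf, otherwise the midpoint (lo + value)/2.
Start at 0.
Step 1: sign = -, move left. Bounds: (-inf, 0). Value = -1
Step 2: sign = +, move right. Bounds: (-1, 0). Value = -1/2
Step 3: sign = +, move right. Bounds: (-1/2, 0). Value = -1/4
The surreal number with sign expansion -++ is -1/4.

-1/4


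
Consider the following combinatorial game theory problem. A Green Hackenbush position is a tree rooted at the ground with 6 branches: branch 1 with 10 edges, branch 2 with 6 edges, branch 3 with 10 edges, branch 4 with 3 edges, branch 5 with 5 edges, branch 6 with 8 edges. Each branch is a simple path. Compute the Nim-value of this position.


The tree has 6 branches from the ground vertex.
In Green Hackenbush, the Nim-value of a simple path of length k is k.
Branch 1: length 10, Nim-value = 10
Branch 2: length 6, Nim-value = 6
Branch 3: length 10, Nim-value = 10
Branch 4: length 3, Nim-value = 3
Branch 5: length 5, Nim-value = 5
Branch 6: length 8, Nim-value = 8
Total Nim-value = XOR of all branch values:
0 XOR 10 = 10
10 XOR 6 = 12
12 XOR 10 = 6
6 XOR 3 = 5
5 XOR 5 = 0
0 XOR 8 = 8
Nim-value of the tree = 8

8


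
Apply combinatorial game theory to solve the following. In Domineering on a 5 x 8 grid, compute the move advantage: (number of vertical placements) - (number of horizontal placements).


Board is 5 x 8 (rows x cols).
Left (vertical) placements: (rows-1) * cols = 4 * 8 = 32
Right (horizontal) placements: rows * (cols-1) = 5 * 7 = 35
Advantage = Left - Right = 32 - 35 = -3

-3


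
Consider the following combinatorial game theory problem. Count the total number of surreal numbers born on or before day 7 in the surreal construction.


Day 0: {|} = 0 is born. Count = 1.
Day n: the number of surreal numbers born by day n is 2^(n+1) - 1.
By day 0: 2^1 - 1 = 1
By day 1: 2^2 - 1 = 3
By day 2: 2^3 - 1 = 7
By day 3: 2^4 - 1 = 15
By day 4: 2^5 - 1 = 31
By day 5: 2^6 - 1 = 63
By day 6: 2^7 - 1 = 127
By day 7: 2^8 - 1 = 255
By day 7: 255 surreal numbers.

255


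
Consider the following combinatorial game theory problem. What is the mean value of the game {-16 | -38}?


Game = {-16 | -38}, a switch {a | b} with numbers a > b.
Its thermograph has left wall a - t and right wall b + t, which meet at t = (a - b)/2, where both equal (a + b)/2. So the mast (mean value) is at (a + b)/2.
Mean = (-16 + (-38))/2 = -54/2 = -27

-27


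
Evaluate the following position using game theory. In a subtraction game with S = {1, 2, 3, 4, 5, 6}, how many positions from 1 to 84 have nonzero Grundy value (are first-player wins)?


Subtraction set S = {1, 2, 3, 4, 5, 6}, so G(n) = n mod 7.
G(n) = 0 when n is a multiple of 7.
Multiples of 7 in [1, 84]: 12
N-positions (nonzero Grundy) = 84 - 12 = 72

72


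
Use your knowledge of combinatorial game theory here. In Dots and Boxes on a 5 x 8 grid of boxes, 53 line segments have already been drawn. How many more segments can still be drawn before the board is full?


Grid: 5 x 8 boxes, i.e. 6 rows and 9 columns of dots.
Horizontal edges: (rows + 1) * cols = 6 * 8 = 48
Vertical edges: rows * (cols + 1) = 5 * 9 = 45
Total edges: 48 + 45 = 93
Edges drawn: 53
Remaining: 93 - 53 = 40

40


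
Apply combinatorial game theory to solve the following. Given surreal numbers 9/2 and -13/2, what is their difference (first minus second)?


x = 9/2, y = -13/2
Converting to common denominator: 2
x = 9/2, y = -13/2
x - y = 9/2 - -13/2 = 11

11


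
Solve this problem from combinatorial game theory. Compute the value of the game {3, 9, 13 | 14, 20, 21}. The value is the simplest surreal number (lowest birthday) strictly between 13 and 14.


Left options: {3, 9, 13}, max = 13
Right options: {14, 20, 21}, min = 14
All options are numbers and max(Left) < min(Right), so by the simplicity theorem the value is the simplest (earliest-born) number strictly between 13 and 14.
No integer lies strictly between 13 and 14, so the value is the dyadic rational m/2^k in the interval with the smallest k (then m odd); search k = 1, 2, ...:
Denominator 2: 27/2 lies strictly between 13 and 14 -- found.
The simplest number in the interval is 27/2.
Game value = 27/2

27/2


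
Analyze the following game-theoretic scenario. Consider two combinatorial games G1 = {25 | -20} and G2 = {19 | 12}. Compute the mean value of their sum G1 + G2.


G1 = {25 | -20}, G2 = {19 | 12}
Each is a switch {a | b} with numbers a > b; its mean value is (a + b)/2, and mean value is additive over game sums: m(G1 + G2) = m(G1) + m(G2).
Mean of G1 = (25 + (-20))/2 = 5/2 = 5/2
Mean of G2 = (19 + (12))/2 = 31/2 = 31/2
Mean of G1 + G2 = 5/2 + 31/2 = 18

18


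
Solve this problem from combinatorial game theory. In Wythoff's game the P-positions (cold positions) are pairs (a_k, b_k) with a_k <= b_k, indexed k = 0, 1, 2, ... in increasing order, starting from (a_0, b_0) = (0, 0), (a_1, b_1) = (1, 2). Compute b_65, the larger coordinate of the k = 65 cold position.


By Wythoff's theorem, a_k = floor(k * phi) and b_k = floor(k * phi^2) = a_k + k, where phi = (1 + sqrt(5))/2 is the golden ratio.
phi = (1 + sqrt(5))/2 = 1.618034
phi^2 = phi + 1 = 2.618034
k = 65
k * phi^2 = 65 * 2.618034 = 170.172209
b_65 = floor(k * phi^2) = 170 (check: a_65 + k = 105 + 65 = 170)

170


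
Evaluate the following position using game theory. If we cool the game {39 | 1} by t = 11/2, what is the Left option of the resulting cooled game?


Original game: {39 | 1} (a switch {a | b} with a > b).
Cooling by t (for t below the temperature (a - b)/2 = 19) taxes each move by t: {a | b} cooled by t is {a - t | b + t}.
Cooling amount: t = 11/2
Cooled Left option: 39 - 11/2 = 67/2
Cooled Right option: 1 + 11/2 = 13/2
Cooled game: {67/2 | 13/2}
Left option = 67/2

67/2


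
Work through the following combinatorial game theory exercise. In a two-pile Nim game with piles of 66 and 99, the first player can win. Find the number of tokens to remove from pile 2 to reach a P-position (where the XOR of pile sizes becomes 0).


Piles: 66 and 99
Current XOR: 66 XOR 99 = 33 (non-zero, so this is an N-position).
To make the XOR zero, we need to find a move that balances the piles.
For pile 2 (size 99): target = 99 XOR 33 = 66
We reduce pile 2 from 99 to 66.
Tokens removed: 99 - 66 = 33
Verification: 66 XOR 66 = 0

33


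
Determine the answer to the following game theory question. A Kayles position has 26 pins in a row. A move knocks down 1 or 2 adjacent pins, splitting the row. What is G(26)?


Kayles: a move removes 1 or 2 adjacent pins from a contiguous row.
Removing pins from a row of k leaves two independent rows (a, b) with a + b = k - 1 (one pin) or a + b = k - 2 (two pins); an end removal gives a = 0.
By Sprague-Grundy, G(k) = mex{ G(a) XOR G(b) } over all these splits. G(0) = 0.
G(1): splits (0,0):0^0=0 -> mex({0}) = 1
G(2): splits (0,1):0^1=1 (0,0):0^0=0 -> mex({0, 1}) = 2
G(3): splits (0,2):0^2=2 (1,1):1^1=0 (0,1):0^1=1 -> mex({0, 1, 2}) = 3
G(4): splits (0,3):0^3=3 (1,2):1^2=3 (0,2):0^2=2 (1,1):1^1=0 -> mex({0, 2, 3}) = 1
G(5): splits (0,4):0^1=1 (1,3):1^3=2 (2,2):2^2=0 (0,3):0^3=3 (1,2):1^2=3 -> mex({0, 1, 2, 3}) = 4
G(6) = mex({0, 1, 2, 4}) = 3
G(7) = mex({0, 1, 3, 4, 5}) = 2
G(8) = mex({0, 2, 3, 5, 6}) = 1
G(9) = mex({0, 1, 2, 3, 6, 7}) = 4
G(10) = mex({0, 1, 3, 4, 5, 7}) = 2
G(11) = mex({0, 1, 2, 3, 4, 5}) = 6
G(12) = mex({0, 1, 2, 3, 5, 6, 7}) = 4
G(13) = mex({0, 2, 3, 4, 6, 7}) = 1
G(14) = mex({0, 1, 4, 5, 6, 7}) = 2
G(15) = mex({0, 1, 2, 3, 4, 5, 6}) = 7
G(16) = mex({0, 2, 3, 5, 6, 7}) = 1
G(17) = mex({0, 1, 2, 3, 5, 6, 7}) = 4
G(18) = mex({0, 1, 2, 4, 5, 6}) = 3
G(19) = mex({0, 1, 3, 4, 5, 7}) = 2
G(20) = mex({0, 2, 3, 4, 5, 6, 7}) = 1
G(21) = mex({0, 1, 2, 3, 5, 6, 7}) = 4
G(22) = mex({0, 1, 2, 3, 4, 5, 7}) = 6
G(23) = mex({0, 1, 2, 3, 4, 5, 6}) = 7
G(24) = mex({0, 1, 2, 3, 5, 6, 7}) = 4
G(25) = mex({0, 2, 3, 4, 6, 7}) = 1
G(26) = mex({0, 1, 3, 4, 5, 6, 7}) = 2
Therefore G(26) = 2.

2


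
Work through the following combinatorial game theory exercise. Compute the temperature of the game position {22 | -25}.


The game is {22 | -25}, a switch {a | b} with numbers a > b.
Cooling {a | b} by t gives {a - t | b + t}, which stops being hot when a - t = b + t, i.e. at t = (a - b)/2. So the temperature of a switch is (a - b)/2.
Temperature = (Left option - Right option) / 2
= (22 - (-25)) / 2
= 47 / 2
= 47/2

47/2
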